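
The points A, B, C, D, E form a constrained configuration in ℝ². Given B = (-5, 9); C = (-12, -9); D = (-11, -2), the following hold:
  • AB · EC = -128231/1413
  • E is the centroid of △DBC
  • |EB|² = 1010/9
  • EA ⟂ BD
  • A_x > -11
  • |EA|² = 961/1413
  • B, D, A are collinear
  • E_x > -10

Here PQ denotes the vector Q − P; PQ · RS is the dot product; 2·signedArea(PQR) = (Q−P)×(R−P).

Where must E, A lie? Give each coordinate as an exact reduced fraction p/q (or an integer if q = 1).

1. E_x = -28/3  [E is the centroid of △DBC]
2. E_y = -2/3  [E is the centroid of △DBC]
   → E = (-28/3, -2/3)
3. A_x = -1579/157  [B, D, A are collinear ∩ EA ⟂ BD]
4. A_y = -128/471  [B, D, A are collinear ∩ EA ⟂ BD]
   → A = (-1579/157, -128/471)

A = (-1579/157, -128/471)
E = (-28/3, -2/3)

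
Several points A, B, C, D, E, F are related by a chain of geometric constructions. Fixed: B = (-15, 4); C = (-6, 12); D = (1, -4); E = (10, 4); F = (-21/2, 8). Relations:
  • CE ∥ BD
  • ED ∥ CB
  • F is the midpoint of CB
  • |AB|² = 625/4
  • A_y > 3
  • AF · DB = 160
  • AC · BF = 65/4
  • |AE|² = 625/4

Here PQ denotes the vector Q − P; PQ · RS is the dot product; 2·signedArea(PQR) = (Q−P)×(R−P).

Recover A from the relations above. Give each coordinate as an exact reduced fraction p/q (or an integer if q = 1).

1. A_x = -5/2  [AF · DB = 160 ∩ AC · BF = 65/4]
2. A_y = 4  [AF · DB = 160 ∩ AC · BF = 65/4]
   → A = (-5/2, 4)

A = (-5/2, 4)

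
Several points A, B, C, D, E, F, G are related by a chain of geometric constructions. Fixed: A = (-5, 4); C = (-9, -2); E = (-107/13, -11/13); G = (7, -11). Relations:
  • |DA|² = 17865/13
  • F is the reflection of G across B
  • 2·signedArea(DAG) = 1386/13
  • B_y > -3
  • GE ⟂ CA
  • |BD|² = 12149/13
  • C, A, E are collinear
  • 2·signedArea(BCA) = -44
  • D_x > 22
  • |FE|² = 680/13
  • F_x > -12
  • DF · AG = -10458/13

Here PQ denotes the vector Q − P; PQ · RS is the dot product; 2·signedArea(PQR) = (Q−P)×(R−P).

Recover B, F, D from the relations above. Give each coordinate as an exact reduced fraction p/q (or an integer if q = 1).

1. D_x = 289/13  [line 15·x + 12·y + -1035/13 = 0 ∩ |DA|² = 17865/13]
2. D_y = -275/13  [line 15·x + 12·y + -1035/13 = 0 ∩ |DA|² = 17865/13]
   → D = (289/13, -275/13)
3. B_x = -27/13  [line -6·x + 4·y + -2 = 0 ∩ |BD|² = 12149/13]
4. B_y = -34/13  [line -6·x + 4·y + -2 = 0 ∩ |BD|² = 12149/13]
   → B = (-27/13, -34/13)
5. F_x = -145/13  [F is the reflection of G across B]
6. F_y = 75/13  [F is the reflection of G across B]
   → F = (-145/13, 75/13)

B = (-27/13, -34/13)
D = (289/13, -275/13)
F = (-145/13, 75/13)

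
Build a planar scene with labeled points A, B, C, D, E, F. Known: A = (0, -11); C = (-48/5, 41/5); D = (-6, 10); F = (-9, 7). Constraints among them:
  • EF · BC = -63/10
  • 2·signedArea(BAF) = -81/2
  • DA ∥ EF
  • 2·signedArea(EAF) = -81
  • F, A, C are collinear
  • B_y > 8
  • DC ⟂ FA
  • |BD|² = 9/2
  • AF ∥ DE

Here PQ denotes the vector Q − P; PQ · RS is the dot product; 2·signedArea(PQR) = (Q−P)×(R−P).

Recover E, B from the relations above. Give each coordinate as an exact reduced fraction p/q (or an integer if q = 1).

B = (-15/2, 17/2)
E = (-15, 28)

1. E_x = -15  [DA ∥ EF ∩ AF ∥ DE]
2. E_y = 28  [DA ∥ EF ∩ AF ∥ DE]
   → E = (-15, 28)
3. B_x = -15/2  [2·signedArea(BAF) = -81/2 ∩ EF · BC = -63/10]
4. B_y = 17/2  [2·signedArea(BAF) = -81/2 ∩ EF · BC = -63/10]
   → B = (-15/2, 17/2)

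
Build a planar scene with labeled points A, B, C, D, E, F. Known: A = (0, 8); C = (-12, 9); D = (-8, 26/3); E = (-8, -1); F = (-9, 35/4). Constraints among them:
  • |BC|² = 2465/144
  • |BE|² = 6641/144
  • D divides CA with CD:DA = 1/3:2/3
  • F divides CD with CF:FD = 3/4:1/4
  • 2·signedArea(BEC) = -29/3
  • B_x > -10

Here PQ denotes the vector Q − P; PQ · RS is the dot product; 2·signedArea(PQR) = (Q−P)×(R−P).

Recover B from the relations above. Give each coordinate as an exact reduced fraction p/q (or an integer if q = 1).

B = (-29/3, 67/12)

1. B_x = -29/3  [line -10·x + -4·y + -223/3 = 0 ∩ |BC|² = 2465/144]
2. B_y = 67/12  [line -10·x + -4·y + -223/3 = 0 ∩ |BC|² = 2465/144]
   → B = (-29/3, 67/12)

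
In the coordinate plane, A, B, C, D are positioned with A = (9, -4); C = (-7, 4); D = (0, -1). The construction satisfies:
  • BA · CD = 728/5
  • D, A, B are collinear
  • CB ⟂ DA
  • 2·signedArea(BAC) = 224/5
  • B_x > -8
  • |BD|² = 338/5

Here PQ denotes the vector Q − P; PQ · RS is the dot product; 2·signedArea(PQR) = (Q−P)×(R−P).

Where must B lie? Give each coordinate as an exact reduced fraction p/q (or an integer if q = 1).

B = (-39/5, 8/5)

1. B_x = -39/5  [D, A, B are collinear ∩ CB ⟂ DA]
2. B_y = 8/5  [D, A, B are collinear ∩ CB ⟂ DA]
   → B = (-39/5, 8/5)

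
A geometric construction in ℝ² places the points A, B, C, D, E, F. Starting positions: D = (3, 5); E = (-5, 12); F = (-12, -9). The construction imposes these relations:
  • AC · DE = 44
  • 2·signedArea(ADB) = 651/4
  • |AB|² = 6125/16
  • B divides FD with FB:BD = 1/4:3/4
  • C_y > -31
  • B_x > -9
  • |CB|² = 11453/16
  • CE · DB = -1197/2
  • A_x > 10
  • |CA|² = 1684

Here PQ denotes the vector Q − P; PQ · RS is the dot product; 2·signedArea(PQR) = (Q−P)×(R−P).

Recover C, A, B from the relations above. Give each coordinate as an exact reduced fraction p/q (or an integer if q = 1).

1. B_x = -33/4  [B divides FD with FB:BD = 1/4:3/4]
2. B_y = -11/2  [B divides FD with FB:BD = 1/4:3/4]
   → B = (-33/4, -11/2)
3. A_x = 11  [line 21/2·x + -45/4·y + -138 = 0 ∩ |AB|² = 6125/16]
4. A_y = -2  [line 21/2·x + -45/4·y + -138 = 0 ∩ |AB|² = 6125/16]
   → A = (11, -2)
5. C_x = -19  [CE · DB = -1197/2 ∩ AC · DE = 44]
6. C_y = -30  [CE · DB = -1197/2 ∩ AC · DE = 44]
   → C = (-19, -30)

A = (11, -2)
B = (-33/4, -11/2)
C = (-19, -30)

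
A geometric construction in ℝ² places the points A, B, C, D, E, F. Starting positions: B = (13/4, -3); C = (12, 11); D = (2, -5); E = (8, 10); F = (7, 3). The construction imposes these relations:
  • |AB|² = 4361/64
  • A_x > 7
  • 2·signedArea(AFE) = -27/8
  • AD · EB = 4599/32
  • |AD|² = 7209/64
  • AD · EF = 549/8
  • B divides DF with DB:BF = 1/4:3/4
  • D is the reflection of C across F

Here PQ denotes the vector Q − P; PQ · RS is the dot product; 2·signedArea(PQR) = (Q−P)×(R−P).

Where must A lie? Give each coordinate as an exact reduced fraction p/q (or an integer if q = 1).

A = (61/8, 4)

1. A_x = 61/8  [AD · EF = 549/8 ∩ 2·signedArea(AFE) = -27/8]
2. A_y = 4  [AD · EF = 549/8 ∩ 2·signedArea(AFE) = -27/8]
   → A = (61/8, 4)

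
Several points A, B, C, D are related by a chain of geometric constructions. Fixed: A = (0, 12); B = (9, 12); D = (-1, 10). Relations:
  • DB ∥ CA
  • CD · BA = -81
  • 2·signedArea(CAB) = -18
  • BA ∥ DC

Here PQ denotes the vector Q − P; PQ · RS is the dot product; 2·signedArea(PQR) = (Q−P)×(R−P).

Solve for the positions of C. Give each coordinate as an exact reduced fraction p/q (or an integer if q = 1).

C = (-10, 10)

1. C_x = -10  [DB ∥ CA ∩ BA ∥ DC]
2. C_y = 10  [DB ∥ CA ∩ BA ∥ DC]
   → C = (-10, 10)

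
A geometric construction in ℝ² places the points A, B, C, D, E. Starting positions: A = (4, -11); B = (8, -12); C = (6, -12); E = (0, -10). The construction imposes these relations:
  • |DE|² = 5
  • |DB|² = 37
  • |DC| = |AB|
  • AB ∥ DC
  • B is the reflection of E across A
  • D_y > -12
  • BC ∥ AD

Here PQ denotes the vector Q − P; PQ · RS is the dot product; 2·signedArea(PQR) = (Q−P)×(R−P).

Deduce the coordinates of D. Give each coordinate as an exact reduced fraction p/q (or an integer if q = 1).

D = (2, -11)

1. D_x = 2  [AB ∥ DC ∩ BC ∥ AD]
2. D_y = -11  [AB ∥ DC ∩ BC ∥ AD]
   → D = (2, -11)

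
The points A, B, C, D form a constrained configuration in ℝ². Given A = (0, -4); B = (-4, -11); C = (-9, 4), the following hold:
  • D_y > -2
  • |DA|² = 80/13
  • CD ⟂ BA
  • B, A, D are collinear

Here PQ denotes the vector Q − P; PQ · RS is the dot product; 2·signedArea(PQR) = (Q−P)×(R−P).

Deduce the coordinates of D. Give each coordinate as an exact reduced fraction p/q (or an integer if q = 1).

D = (16/13, -24/13)

1. D_x = 16/13  [B, A, D are collinear ∩ CD ⟂ BA]
2. D_y = -24/13  [B, A, D are collinear ∩ CD ⟂ BA]
   → D = (16/13, -24/13)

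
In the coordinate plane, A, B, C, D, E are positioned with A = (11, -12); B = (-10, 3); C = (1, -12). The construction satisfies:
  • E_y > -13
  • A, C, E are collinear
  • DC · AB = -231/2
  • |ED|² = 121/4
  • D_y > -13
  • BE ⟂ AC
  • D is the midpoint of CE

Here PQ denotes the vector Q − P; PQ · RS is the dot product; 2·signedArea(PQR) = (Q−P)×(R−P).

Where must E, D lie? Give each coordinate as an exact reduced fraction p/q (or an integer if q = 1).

1. E_x = -10  [A, C, E are collinear ∩ BE ⟂ AC]
2. E_y = -12  [A, C, E are collinear ∩ BE ⟂ AC]
   → E = (-10, -12)
3. D_x = -9/2  [D is the midpoint of CE]
4. D_y = -12  [D is the midpoint of CE]
   → D = (-9/2, -12)

D = (-9/2, -12)
E = (-10, -12)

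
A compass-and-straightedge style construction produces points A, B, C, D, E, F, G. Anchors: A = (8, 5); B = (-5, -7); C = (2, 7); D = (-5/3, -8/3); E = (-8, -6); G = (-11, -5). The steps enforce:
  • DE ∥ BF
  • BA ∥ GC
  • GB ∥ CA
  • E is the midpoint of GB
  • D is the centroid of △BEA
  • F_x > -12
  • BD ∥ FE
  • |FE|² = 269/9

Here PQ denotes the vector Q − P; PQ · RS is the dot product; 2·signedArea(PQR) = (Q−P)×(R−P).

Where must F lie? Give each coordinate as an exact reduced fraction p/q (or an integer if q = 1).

1. F_x = -34/3  [BD ∥ FE ∩ DE ∥ BF]
2. F_y = -31/3  [BD ∥ FE ∩ DE ∥ BF]
   → F = (-34/3, -31/3)

F = (-34/3, -31/3)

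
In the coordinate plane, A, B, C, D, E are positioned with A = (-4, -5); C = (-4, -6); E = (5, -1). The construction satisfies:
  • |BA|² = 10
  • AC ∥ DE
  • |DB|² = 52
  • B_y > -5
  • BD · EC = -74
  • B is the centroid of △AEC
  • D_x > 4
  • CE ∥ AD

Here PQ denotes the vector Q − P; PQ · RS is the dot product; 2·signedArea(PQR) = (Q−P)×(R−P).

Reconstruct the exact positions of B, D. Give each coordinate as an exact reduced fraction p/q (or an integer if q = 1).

B = (-1, -4)
D = (5, 0)

1. B_x = -1  [B is the centroid of △AEC]
2. B_y = -4  [B is the centroid of △AEC]
   → B = (-1, -4)
3. D_x = 5  [AC ∥ DE ∩ CE ∥ AD]
4. D_y = 0  [AC ∥ DE ∩ CE ∥ AD]
   → D = (5, 0)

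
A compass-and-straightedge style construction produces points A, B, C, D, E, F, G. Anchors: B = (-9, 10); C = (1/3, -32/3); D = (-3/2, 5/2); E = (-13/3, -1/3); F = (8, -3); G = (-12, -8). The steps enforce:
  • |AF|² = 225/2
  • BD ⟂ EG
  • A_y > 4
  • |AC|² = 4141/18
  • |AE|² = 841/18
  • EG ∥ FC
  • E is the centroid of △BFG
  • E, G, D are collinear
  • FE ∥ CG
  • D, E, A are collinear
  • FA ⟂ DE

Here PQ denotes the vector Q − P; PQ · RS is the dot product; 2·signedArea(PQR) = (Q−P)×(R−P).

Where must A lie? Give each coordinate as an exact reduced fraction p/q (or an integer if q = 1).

A = (1/2, 9/2)

1. A_x = 1/2  [D, E, A are collinear ∩ FA ⟂ DE]
2. A_y = 9/2  [D, E, A are collinear ∩ FA ⟂ DE]
   → A = (1/2, 9/2)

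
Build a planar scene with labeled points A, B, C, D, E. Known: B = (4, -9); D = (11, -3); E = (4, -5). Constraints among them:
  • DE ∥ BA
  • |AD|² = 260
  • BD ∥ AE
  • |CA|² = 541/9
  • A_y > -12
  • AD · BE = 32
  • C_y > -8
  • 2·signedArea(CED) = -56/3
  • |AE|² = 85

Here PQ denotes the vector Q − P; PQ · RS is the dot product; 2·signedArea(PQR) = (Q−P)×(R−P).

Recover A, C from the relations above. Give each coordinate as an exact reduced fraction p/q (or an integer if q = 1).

A = (-3, -11)
C = (4, -23/3)

1. A_x = -3  [BD ∥ AE ∩ DE ∥ BA]
2. A_y = -11  [BD ∥ AE ∩ DE ∥ BA]
   → A = (-3, -11)
3. C_x = 4  [line -2·x + 7·y + 185/3 = 0 ∩ |CA|² = 541/9]
4. C_y = -23/3  [line -2·x + 7·y + 185/3 = 0 ∩ |CA|² = 541/9]
   → C = (4, -23/3)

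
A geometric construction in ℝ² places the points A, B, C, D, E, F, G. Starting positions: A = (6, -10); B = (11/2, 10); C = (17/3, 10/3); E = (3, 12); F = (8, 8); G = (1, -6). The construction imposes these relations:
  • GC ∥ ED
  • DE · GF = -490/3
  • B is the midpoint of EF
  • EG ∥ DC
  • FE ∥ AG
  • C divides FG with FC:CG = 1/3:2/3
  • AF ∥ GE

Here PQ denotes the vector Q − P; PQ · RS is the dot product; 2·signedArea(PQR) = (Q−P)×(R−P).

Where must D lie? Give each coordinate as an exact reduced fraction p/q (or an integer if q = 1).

D = (23/3, 64/3)

1. D_x = 23/3  [EG ∥ DC ∩ GC ∥ ED]
2. D_y = 64/3  [EG ∥ DC ∩ GC ∥ ED]
   → D = (23/3, 64/3)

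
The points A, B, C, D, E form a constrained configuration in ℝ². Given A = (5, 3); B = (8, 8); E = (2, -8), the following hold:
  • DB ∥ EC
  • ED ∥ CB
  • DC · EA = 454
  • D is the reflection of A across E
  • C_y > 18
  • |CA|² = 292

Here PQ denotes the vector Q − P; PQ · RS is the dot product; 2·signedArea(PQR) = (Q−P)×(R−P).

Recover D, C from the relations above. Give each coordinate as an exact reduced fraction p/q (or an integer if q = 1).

1. D_x = -1  [D is the reflection of A across E]
2. D_y = -19  [D is the reflection of A across E]
   → D = (-1, -19)
3. C_x = 11  [ED ∥ CB ∩ DB ∥ EC]
4. C_y = 19  [ED ∥ CB ∩ DB ∥ EC]
   → C = (11, 19)

C = (11, 19)
D = (-1, -19)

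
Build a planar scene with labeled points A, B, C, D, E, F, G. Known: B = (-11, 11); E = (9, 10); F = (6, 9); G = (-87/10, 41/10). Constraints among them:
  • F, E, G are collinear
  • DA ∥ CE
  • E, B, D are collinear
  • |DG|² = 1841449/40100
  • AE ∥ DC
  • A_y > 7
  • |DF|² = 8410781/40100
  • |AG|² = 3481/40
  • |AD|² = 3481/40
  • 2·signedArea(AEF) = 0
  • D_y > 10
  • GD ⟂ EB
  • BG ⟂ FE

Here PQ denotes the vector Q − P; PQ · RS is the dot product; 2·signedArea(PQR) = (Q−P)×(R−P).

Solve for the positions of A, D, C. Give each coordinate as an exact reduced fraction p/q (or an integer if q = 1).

1. A_x = 3/20  [line 1·x + -3·y + 21 = 0 ∩ |AG|² = 3481/40]
2. A_y = 141/20  [line 1·x + -3·y + 21 = 0 ∩ |AG|² = 3481/40]
   → A = (3/20, 141/20)
3. D_x = -3353/401  [E, B, D are collinear ∩ GD ⟂ EB]
4. D_y = 43581/4010  [E, B, D are collinear ∩ GD ⟂ EB]
   → D = (-3353/401, 43581/4010)
5. C_x = 3917/8020  [DA ∥ CE ∩ AE ∥ DC]
6. C_y = 110821/8020  [DA ∥ CE ∩ AE ∥ DC]
   → C = (3917/8020, 110821/8020)

A = (3/20, 141/20)
C = (3917/8020, 110821/8020)
D = (-3353/401, 43581/4010)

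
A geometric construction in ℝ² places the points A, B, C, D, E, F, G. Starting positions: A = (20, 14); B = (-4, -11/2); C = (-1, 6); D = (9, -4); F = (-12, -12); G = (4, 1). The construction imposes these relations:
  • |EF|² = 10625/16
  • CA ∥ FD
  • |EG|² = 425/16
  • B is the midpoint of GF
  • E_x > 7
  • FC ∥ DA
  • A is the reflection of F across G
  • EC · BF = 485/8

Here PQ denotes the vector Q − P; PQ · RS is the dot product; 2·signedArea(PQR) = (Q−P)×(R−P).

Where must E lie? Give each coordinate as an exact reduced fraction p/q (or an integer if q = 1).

E = (8, 17/4)

1. E_x = 8  [line 8·x + 13/2·y + -733/8 = 0 ∩ |EG|² = 425/16]
2. E_y = 17/4  [line 8·x + 13/2·y + -733/8 = 0 ∩ |EG|² = 425/16]
   → E = (8, 17/4)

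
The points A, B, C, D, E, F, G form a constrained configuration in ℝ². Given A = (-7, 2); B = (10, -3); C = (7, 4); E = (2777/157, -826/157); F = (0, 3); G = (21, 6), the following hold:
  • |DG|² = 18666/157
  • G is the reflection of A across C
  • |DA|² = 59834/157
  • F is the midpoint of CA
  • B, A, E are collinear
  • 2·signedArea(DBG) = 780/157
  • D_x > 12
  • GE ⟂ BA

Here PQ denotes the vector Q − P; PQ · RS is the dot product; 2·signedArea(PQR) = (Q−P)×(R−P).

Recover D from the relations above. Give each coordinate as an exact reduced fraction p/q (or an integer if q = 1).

D = (1938/157, -99/157)

1. D_x = 1938/157  [line -9·x + 11·y + 18531/157 = 0 ∩ |DA|² = 59834/157]
2. D_y = -99/157  [line -9·x + 11·y + 18531/157 = 0 ∩ |DA|² = 59834/157]
   → D = (1938/157, -99/157)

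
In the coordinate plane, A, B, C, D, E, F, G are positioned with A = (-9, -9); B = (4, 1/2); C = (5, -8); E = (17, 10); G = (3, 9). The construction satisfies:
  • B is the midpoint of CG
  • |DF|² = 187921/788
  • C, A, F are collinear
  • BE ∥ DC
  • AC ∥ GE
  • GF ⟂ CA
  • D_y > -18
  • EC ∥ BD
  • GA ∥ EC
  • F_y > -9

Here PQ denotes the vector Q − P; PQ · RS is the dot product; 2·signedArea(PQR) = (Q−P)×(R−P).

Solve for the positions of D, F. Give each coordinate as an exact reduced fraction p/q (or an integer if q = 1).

1. D_x = -8  [BE ∥ DC ∩ EC ∥ BD]
2. D_y = -35/2  [BE ∥ DC ∩ EC ∥ BD]
   → D = (-8, -35/2)
3. F_x = 831/197  [C, A, F are collinear ∩ GF ⟂ CA]
4. F_y = -1587/197  [C, A, F are collinear ∩ GF ⟂ CA]
   → F = (831/197, -1587/197)

D = (-8, -35/2)
F = (831/197, -1587/197)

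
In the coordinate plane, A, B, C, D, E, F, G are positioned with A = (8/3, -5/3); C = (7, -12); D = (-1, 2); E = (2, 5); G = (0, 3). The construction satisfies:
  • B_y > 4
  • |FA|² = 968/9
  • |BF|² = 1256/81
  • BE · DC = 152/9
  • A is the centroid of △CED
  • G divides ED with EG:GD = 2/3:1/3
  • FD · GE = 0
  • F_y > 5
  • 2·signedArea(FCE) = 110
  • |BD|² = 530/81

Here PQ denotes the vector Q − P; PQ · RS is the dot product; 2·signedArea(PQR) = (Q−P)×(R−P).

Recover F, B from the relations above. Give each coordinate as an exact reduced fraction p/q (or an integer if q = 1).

1. F_x = -14/3  [FD · GE = 0 ∩ 2·signedArea(FCE) = 110]
2. F_y = 17/3  [FD · GE = 0 ∩ 2·signedArea(FCE) = 110]
   → F = (-14/3, 17/3)
3. B_x = -8/9  [line -8·x + 14·y + -638/9 = 0 ∩ |BF|² = 1256/81]
4. B_y = 41/9  [line -8·x + 14·y + -638/9 = 0 ∩ |BF|² = 1256/81]
   → B = (-8/9, 41/9)

B = (-8/9, 41/9)
F = (-14/3, 17/3)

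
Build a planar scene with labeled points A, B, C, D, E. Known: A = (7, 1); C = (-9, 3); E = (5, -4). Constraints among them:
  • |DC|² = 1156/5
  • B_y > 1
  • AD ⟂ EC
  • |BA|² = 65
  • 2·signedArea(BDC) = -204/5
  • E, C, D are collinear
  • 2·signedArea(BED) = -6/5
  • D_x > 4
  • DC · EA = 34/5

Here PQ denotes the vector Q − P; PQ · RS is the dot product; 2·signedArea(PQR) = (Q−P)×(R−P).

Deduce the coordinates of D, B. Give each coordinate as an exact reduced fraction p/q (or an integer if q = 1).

1. D_x = 23/5  [E, C, D are collinear ∩ AD ⟂ EC]
2. D_y = -19/5  [E, C, D are collinear ∩ AD ⟂ EC]
   → D = (23/5, -19/5)
3. B_x = -1  [line -1/5·x + -2/5·y + 3/5 = 0 ∩ |BA|² = 65]
4. B_y = 2  [line -1/5·x + -2/5·y + 3/5 = 0 ∩ |BA|² = 65]
   → B = (-1, 2)

B = (-1, 2)
D = (23/5, -19/5)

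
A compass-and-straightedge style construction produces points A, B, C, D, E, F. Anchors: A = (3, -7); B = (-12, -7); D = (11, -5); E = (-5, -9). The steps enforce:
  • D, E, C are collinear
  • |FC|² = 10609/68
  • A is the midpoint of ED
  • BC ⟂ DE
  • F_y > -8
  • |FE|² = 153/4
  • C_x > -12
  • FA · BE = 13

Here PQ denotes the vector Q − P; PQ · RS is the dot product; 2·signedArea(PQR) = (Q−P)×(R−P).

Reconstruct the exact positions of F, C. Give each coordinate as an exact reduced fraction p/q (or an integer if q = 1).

C = (-189/17, -179/17)
F = (1, -15/2)

1. F_x = 1  [line -7·x + 2·y + 22 = 0 ∩ |FE|² = 153/4]
2. F_y = -15/2  [line -7·x + 2·y + 22 = 0 ∩ |FE|² = 153/4]
   → F = (1, -15/2)
3. C_x = -189/17  [D, E, C are collinear ∩ BC ⟂ DE]
4. C_y = -179/17  [D, E, C are collinear ∩ BC ⟂ DE]
   → C = (-189/17, -179/17)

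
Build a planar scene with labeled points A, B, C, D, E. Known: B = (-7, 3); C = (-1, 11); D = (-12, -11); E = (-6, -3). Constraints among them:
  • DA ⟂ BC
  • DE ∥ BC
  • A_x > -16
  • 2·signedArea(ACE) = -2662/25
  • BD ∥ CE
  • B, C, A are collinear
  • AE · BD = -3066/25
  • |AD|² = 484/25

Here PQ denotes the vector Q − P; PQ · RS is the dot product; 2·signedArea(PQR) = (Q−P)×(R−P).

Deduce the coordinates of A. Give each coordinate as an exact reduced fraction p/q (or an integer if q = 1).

1. A_x = -388/25  [B, C, A are collinear ∩ DA ⟂ BC]
2. A_y = -209/25  [B, C, A are collinear ∩ DA ⟂ BC]
   → A = (-388/25, -209/25)

A = (-388/25, -209/25)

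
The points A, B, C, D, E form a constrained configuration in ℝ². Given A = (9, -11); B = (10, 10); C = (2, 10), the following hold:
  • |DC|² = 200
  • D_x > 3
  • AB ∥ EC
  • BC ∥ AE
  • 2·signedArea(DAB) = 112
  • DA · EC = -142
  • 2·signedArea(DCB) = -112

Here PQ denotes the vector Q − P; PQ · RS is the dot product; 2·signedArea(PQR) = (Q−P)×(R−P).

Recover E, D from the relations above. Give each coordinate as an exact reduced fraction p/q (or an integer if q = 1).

1. E_x = 1  [AB ∥ EC ∩ BC ∥ AE]
2. E_y = -11  [AB ∥ EC ∩ BC ∥ AE]
   → E = (1, -11)
3. D_x = 4  [2·signedArea(DCB) = -112 ∩ DA · EC = -142]
4. D_y = -4  [2·signedArea(DCB) = -112 ∩ DA · EC = -142]
   → D = (4, -4)

D = (4, -4)
E = (1, -11)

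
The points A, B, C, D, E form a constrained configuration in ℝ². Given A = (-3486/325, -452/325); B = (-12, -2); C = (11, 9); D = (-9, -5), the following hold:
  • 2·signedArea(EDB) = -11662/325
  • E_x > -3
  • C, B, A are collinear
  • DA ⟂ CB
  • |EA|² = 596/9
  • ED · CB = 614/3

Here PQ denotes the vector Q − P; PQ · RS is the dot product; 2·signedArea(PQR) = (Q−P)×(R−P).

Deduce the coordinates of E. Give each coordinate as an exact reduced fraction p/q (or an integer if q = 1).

E = (-2836/975, 848/975)

1. E_x = -2836/975  [ED · CB = 614/3 ∩ 2·signedArea(EDB) = -11662/325]
2. E_y = 848/975  [ED · CB = 614/3 ∩ 2·signedArea(EDB) = -11662/325]
   → E = (-2836/975, 848/975)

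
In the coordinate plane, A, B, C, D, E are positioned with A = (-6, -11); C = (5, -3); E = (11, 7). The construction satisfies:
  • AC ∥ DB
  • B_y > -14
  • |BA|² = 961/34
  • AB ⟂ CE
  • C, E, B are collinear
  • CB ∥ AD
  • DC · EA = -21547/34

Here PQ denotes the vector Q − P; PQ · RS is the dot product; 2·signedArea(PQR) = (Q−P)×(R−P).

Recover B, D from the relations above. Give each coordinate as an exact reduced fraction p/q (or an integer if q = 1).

1. B_x = -49/34  [C, E, B are collinear ∩ AB ⟂ CE]
2. B_y = -467/34  [C, E, B are collinear ∩ AB ⟂ CE]
   → B = (-49/34, -467/34)
3. D_x = -423/34  [AC ∥ DB ∩ CB ∥ AD]
4. D_y = -739/34  [AC ∥ DB ∩ CB ∥ AD]
   → D = (-423/34, -739/34)

B = (-49/34, -467/34)
D = (-423/34, -739/34)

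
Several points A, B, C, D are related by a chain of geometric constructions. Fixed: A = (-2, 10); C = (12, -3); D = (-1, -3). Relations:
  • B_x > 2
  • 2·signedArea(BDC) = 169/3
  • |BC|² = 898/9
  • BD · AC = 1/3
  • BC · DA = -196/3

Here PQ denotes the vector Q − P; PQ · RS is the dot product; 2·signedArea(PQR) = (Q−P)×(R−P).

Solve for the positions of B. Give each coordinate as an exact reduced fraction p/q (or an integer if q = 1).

B = (3, 4/3)

1. B_x = 3  [2·signedArea(BDC) = 169/3 ∩ BD · AC = 1/3]
2. B_y = 4/3  [2·signedArea(BDC) = 169/3 ∩ BD · AC = 1/3]
   → B = (3, 4/3)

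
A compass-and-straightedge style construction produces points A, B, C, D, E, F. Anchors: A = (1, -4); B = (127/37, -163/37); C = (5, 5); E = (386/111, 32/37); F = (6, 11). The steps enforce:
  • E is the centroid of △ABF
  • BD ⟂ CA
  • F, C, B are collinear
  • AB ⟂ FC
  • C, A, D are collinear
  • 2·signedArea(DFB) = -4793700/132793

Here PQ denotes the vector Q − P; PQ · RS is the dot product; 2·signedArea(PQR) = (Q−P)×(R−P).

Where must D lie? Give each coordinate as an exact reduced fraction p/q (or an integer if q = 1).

1. D_x = 4489/3589  [C, A, D are collinear ∩ BD ⟂ CA]
2. D_y = -12331/3589  [C, A, D are collinear ∩ BD ⟂ CA]
   → D = (4489/3589, -12331/3589)

D = (4489/3589, -12331/3589)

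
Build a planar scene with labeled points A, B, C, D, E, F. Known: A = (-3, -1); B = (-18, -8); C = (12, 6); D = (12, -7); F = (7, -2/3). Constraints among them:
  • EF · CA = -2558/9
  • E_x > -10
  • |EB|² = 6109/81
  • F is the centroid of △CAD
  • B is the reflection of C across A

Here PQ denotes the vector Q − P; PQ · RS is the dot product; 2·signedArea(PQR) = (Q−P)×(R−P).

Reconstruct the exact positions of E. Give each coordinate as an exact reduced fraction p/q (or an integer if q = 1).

1. E_x = -29/3  [line 15·x + 7·y + 1655/9 = 0 ∩ |EB|² = 6109/81]
2. E_y = -50/9  [line 15·x + 7·y + 1655/9 = 0 ∩ |EB|² = 6109/81]
   → E = (-29/3, -50/9)

E = (-29/3, -50/9)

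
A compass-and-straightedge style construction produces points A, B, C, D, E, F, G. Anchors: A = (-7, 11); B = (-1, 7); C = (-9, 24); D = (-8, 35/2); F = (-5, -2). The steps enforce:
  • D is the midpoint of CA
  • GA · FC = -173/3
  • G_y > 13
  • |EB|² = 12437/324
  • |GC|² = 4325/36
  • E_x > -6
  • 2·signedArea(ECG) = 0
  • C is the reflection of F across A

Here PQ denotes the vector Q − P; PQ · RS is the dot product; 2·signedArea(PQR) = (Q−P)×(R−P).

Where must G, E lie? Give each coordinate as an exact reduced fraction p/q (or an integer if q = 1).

E = (-52/9, 55/18)
G = (-22/3, 79/6)

1. G_x = -22/3  [line 4·x + -26·y + 1115/3 = 0 ∩ |GC|² = 4325/36]
2. G_y = 79/6  [line 4·x + -26·y + 1115/3 = 0 ∩ |GC|² = 4325/36]
   → G = (-22/3, 79/6)
3. E_x = -52/9  [line 65/6·x + 5/3·y + 115/2 = 0 ∩ |EB|² = 12437/324]
4. E_y = 55/18  [line 65/6·x + 5/3·y + 115/2 = 0 ∩ |EB|² = 12437/324]
   → E = (-52/9, 55/18)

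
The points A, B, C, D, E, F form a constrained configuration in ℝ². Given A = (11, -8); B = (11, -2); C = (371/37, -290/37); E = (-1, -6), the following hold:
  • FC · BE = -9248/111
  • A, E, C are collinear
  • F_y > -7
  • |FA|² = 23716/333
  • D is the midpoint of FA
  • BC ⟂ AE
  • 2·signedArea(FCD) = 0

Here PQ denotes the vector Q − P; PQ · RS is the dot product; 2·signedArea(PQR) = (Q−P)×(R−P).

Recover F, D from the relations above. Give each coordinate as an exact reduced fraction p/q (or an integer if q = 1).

D = (253/37, -811/111)
F = (99/37, -734/111)

1. F_x = 99/37  [line 12·x + 4·y + -628/111 = 0 ∩ |FA|² = 23716/333]
2. F_y = -734/111  [line 12·x + 4·y + -628/111 = 0 ∩ |FA|² = 23716/333]
   → F = (99/37, -734/111)
3. D_x = 253/37  [2·signedArea(FCD) = 0 ∩ D is the midpoint of FA]
4. D_y = -811/111  [2·signedArea(FCD) = 0 ∩ D is the midpoint of FA]
   → D = (253/37, -811/111)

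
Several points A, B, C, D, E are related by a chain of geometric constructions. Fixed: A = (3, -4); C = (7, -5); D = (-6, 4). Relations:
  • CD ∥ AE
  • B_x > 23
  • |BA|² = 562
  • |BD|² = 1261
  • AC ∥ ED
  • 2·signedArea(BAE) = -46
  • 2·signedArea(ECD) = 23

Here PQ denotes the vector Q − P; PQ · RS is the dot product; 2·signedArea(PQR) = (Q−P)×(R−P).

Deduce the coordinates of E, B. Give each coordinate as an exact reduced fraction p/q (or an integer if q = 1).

1. E_x = -10  [AC ∥ ED ∩ CD ∥ AE]
2. E_y = 5  [AC ∥ ED ∩ CD ∥ AE]
   → E = (-10, 5)
3. B_x = 24  [line -9·x + -13·y + 21 = 0 ∩ |BD|² = 1261]
4. B_y = -15  [line -9·x + -13·y + 21 = 0 ∩ |BD|² = 1261]
   → B = (24, -15)

B = (24, -15)
E = (-10, 5)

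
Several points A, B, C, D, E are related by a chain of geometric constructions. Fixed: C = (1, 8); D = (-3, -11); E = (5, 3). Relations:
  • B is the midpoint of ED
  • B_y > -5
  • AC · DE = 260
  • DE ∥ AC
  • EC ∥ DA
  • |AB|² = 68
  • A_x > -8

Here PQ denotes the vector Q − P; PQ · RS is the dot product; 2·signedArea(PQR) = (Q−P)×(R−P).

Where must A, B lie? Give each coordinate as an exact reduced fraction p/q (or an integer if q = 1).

A = (-7, -6)
B = (1, -4)

1. A_x = -7  [DE ∥ AC ∩ EC ∥ DA]
2. A_y = -6  [DE ∥ AC ∩ EC ∥ DA]
   → A = (-7, -6)
3. B_x = 1  [B is the midpoint of ED]
4. B_y = -4  [B is the midpoint of ED]
   → B = (1, -4)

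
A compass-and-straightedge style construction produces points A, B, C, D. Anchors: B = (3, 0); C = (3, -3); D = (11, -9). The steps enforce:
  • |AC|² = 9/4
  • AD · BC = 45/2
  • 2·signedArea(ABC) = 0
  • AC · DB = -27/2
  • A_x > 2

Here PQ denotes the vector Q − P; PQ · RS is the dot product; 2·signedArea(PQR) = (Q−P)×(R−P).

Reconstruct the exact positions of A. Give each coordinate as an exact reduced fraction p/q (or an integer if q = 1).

A = (3, -3/2)

1. A_x = 3  [2·signedArea(ABC) = 0 ∩ AD · BC = 45/2]
2. A_y = -3/2  [2·signedArea(ABC) = 0 ∩ AD · BC = 45/2]
   → A = (3, -3/2)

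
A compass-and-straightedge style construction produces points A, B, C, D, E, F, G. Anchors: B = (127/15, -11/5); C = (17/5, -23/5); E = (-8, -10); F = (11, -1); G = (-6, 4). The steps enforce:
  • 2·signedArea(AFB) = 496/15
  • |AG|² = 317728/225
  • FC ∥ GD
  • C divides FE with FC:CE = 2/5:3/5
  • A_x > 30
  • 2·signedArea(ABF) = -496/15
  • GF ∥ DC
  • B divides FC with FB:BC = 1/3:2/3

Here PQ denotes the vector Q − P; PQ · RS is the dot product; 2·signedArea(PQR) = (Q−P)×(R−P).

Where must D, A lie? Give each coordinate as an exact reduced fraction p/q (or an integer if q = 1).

1. D_x = -68/5  [GF ∥ DC ∩ FC ∥ GD]
2. D_y = 2/5  [GF ∥ DC ∩ FC ∥ GD]
   → D = (-68/5, 2/5)
3. A_x = 458/15  [line 6/5·x + -38/15·y + -244/5 = 0 ∩ |AG|² = 317728/225]
4. A_y = -24/5  [line 6/5·x + -38/15·y + -244/5 = 0 ∩ |AG|² = 317728/225]
   → A = (458/15, -24/5)

A = (458/15, -24/5)
D = (-68/5, 2/5)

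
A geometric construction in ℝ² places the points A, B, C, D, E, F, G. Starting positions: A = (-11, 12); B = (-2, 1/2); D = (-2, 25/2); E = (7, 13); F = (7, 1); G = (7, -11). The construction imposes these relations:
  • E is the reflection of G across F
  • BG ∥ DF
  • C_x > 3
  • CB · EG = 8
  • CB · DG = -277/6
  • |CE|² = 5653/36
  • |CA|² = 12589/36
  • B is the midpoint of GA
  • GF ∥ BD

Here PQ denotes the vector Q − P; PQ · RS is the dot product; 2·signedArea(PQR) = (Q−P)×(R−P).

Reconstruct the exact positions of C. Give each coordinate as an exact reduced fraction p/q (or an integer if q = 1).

C = (4, 5/6)

1. C_x = 4  [CB · EG = 8 ∩ CB · DG = -277/6]
2. C_y = 5/6  [CB · EG = 8 ∩ CB · DG = -277/6]
   → C = (4, 5/6)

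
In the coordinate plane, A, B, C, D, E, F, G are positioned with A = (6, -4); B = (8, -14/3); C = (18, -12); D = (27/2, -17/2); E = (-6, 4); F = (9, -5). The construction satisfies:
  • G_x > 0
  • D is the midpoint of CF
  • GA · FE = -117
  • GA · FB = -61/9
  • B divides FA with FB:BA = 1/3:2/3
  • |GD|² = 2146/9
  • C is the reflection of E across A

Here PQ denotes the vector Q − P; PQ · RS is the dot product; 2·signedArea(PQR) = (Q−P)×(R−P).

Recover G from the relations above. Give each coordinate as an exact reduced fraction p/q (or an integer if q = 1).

G = (1/2, -1/6)

1. G_x = 1/2  [GA · FE = -117 ∩ GA · FB = -61/9]
2. G_y = -1/6  [GA · FE = -117 ∩ GA · FB = -61/9]
   → G = (1/2, -1/6)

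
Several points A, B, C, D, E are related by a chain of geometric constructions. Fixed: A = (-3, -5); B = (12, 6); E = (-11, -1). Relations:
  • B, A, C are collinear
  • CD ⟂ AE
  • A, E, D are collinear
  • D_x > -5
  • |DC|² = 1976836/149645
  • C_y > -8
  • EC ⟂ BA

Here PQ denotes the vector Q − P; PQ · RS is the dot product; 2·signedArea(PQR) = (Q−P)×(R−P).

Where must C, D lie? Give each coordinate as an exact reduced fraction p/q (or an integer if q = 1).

C = (-1089/173, -1283/173)
D = (-4039/865, -3603/865)

1. C_x = -1089/173  [B, A, C are collinear ∩ EC ⟂ BA]
2. C_y = -1283/173  [B, A, C are collinear ∩ EC ⟂ BA]
   → C = (-1089/173, -1283/173)
3. D_x = -4039/865  [A, E, D are collinear ∩ CD ⟂ AE]
4. D_y = -3603/865  [A, E, D are collinear ∩ CD ⟂ AE]
   → D = (-4039/865, -3603/865)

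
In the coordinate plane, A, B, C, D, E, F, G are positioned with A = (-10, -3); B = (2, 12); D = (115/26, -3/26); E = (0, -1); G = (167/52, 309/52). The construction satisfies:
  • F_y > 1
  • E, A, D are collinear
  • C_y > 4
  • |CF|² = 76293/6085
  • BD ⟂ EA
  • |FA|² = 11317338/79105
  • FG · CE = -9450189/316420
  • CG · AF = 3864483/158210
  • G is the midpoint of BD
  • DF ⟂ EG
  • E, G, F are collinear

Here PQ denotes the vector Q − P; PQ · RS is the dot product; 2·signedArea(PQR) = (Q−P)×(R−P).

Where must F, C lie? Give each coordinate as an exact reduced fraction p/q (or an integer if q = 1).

1. F_x = 88343/79105  [E, G, F are collinear ∩ DF ⟂ EG]
2. F_y = 111864/79105  [E, G, F are collinear ∩ DF ⟂ EG]
   → F = (88343/79105, 111864/79105)
3. C_x = 111632/79105  [CG · AF = 3864483/158210 ∩ FG · CE = -9450189/316420]
4. C_y = 390996/79105  [CG · AF = 3864483/158210 ∩ FG · CE = -9450189/316420]
   → C = (111632/79105, 390996/79105)

C = (111632/79105, 390996/79105)
F = (88343/79105, 111864/79105)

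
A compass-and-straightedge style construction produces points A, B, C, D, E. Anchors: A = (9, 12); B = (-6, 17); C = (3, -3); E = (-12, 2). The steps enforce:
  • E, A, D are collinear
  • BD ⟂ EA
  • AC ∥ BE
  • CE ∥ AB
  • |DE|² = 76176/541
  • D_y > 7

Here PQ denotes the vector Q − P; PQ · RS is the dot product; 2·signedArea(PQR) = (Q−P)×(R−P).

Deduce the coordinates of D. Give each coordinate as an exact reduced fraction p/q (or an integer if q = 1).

1. D_x = -696/541  [E, A, D are collinear ∩ BD ⟂ EA]
2. D_y = 3842/541  [E, A, D are collinear ∩ BD ⟂ EA]
   → D = (-696/541, 3842/541)

D = (-696/541, 3842/541)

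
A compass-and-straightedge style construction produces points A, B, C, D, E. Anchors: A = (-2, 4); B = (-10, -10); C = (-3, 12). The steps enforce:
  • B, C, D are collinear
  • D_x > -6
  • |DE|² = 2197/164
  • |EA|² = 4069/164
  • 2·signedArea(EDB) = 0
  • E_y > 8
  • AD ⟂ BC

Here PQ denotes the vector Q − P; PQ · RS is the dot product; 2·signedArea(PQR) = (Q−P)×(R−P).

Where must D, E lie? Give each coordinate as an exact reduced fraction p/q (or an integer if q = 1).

1. D_x = -214/41  [B, C, D are collinear ∩ AD ⟂ BC]
2. D_y = 206/41  [B, C, D are collinear ∩ AD ⟂ BC]
   → D = (-214/41, 206/41)
3. E_x = -337/82  [line 616/41·x + -196/41·y + 4200/41 = 0 ∩ |EA|² = 4069/164]
4. E_y = 349/41  [line 616/41·x + -196/41·y + 4200/41 = 0 ∩ |EA|² = 4069/164]
   → E = (-337/82, 349/41)

D = (-214/41, 206/41)
E = (-337/82, 349/41)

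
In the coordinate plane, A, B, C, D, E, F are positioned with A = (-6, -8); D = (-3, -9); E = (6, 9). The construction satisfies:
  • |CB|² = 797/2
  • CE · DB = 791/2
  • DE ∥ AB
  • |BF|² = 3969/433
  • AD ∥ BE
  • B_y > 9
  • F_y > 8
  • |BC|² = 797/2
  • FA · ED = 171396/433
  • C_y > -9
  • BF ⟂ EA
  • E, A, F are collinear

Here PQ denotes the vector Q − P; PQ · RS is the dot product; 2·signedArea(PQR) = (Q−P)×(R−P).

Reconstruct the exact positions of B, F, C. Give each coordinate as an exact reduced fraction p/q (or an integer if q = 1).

B = (3, 10)
C = (-9/2, -17/2)
F = (2370/433, 3574/433)

1. B_x = 3  [AD ∥ BE ∩ DE ∥ AB]
2. B_y = 10  [AD ∥ BE ∩ DE ∥ AB]
   → B = (3, 10)
3. F_x = 2370/433  [E, A, F are collinear ∩ BF ⟂ EA]
4. F_y = 3574/433  [E, A, F are collinear ∩ BF ⟂ EA]
   → F = (2370/433, 3574/433)
5. C_x = -9/2  [line -6·x + -19·y + -377/2 = 0 ∩ |CB|² = 797/2]
6. C_y = -17/2  [line -6·x + -19·y + -377/2 = 0 ∩ |CB|² = 797/2]
   → C = (-9/2, -17/2)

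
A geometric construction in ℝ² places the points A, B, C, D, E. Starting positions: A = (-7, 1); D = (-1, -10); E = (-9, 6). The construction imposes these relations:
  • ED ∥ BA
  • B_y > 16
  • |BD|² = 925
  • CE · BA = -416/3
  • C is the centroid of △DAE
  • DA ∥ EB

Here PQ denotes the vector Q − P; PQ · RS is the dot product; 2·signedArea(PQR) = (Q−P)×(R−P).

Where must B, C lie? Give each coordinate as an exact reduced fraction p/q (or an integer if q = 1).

B = (-15, 17)
C = (-17/3, -1)

1. B_x = -15  [ED ∥ BA ∩ DA ∥ EB]
2. B_y = 17  [ED ∥ BA ∩ DA ∥ EB]
   → B = (-15, 17)
3. C_x = -17/3  [C is the centroid of △DAE]
4. C_y = -1  [C is the centroid of △DAE]
   → C = (-17/3, -1)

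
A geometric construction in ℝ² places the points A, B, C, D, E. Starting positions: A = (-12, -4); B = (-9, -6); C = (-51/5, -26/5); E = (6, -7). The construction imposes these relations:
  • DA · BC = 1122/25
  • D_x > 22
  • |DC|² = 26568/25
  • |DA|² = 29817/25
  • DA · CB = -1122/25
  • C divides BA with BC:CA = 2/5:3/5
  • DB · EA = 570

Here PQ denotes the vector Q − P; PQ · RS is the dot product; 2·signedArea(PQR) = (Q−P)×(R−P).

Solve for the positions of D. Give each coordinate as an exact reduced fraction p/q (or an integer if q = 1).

D = (111/5, -44/5)

1. D_x = 111/5  [DB · EA = 570 ∩ DA · CB = -1122/25]
2. D_y = -44/5  [DB · EA = 570 ∩ DA · CB = -1122/25]
   → D = (111/5, -44/5)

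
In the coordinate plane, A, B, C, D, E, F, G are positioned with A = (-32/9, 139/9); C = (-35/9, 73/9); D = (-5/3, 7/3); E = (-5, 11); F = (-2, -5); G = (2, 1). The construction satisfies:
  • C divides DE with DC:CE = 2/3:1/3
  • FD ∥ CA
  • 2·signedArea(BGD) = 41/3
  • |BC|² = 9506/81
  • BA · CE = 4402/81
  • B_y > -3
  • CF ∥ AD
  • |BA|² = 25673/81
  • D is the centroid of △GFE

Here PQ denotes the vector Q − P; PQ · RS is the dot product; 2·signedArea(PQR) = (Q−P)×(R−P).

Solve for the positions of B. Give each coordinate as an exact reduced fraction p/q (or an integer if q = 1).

1. B_x = 0  [2·signedArea(BGD) = 41/3 ∩ BA · CE = 4402/81]
2. B_y = -2  [2·signedArea(BGD) = 41/3 ∩ BA · CE = 4402/81]
   → B = (0, -2)

B = (0, -2)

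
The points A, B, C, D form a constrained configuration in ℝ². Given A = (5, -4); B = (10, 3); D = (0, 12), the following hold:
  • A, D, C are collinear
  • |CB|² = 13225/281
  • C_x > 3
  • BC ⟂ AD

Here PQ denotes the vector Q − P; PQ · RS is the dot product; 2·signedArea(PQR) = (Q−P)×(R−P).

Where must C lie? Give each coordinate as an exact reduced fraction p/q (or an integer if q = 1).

C = (970/281, 268/281)

1. C_x = 970/281  [A, D, C are collinear ∩ BC ⟂ AD]
2. C_y = 268/281  [A, D, C are collinear ∩ BC ⟂ AD]
   → C = (970/281, 268/281)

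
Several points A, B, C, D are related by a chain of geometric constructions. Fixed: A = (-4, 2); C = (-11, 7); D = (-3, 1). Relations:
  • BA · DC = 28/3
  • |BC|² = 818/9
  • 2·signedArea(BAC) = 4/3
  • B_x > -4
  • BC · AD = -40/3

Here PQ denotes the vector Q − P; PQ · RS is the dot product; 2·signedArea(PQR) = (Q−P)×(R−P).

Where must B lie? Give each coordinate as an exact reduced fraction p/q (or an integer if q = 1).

B = (-10/3, 4/3)

1. B_x = -10/3  [BA · DC = 28/3 ∩ 2·signedArea(BAC) = 4/3]
2. B_y = 4/3  [BA · DC = 28/3 ∩ 2·signedArea(BAC) = 4/3]
   → B = (-10/3, 4/3)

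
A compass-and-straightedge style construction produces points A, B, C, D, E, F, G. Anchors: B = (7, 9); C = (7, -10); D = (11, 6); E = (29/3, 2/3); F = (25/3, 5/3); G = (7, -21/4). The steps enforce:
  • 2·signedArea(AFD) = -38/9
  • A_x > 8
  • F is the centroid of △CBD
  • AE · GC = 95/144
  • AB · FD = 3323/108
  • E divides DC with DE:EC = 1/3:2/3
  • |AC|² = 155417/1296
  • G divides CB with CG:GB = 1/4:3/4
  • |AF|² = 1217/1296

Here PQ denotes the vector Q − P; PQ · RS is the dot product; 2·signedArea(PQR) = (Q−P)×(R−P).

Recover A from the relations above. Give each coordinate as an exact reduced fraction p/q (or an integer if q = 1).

1. A_x = 79/9  [AB · FD = 3323/108 ∩ AE · GC = 95/144]
2. A_y = 29/36  [AB · FD = 3323/108 ∩ AE · GC = 95/144]
   → A = (79/9, 29/36)

A = (79/9, 29/36)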